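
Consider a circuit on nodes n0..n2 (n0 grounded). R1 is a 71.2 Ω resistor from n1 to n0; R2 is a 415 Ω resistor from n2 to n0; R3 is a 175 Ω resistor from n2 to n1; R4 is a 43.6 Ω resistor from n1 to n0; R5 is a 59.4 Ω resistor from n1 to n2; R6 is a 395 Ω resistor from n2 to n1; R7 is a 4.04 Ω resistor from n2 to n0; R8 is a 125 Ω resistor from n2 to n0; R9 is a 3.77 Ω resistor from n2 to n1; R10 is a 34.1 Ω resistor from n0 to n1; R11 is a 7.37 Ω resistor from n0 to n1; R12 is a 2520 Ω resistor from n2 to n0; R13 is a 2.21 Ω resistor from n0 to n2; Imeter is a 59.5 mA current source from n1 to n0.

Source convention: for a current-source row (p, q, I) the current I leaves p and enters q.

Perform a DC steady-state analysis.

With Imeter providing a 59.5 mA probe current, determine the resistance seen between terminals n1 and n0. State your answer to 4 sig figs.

R_eq = 2.450 Ω

Element admittances at DC:
  Y(R1) = 0.01404 S between n1,n0
  Y(R2) = 0.002410 S between n2,n0
  Y(R3) = 0.005714 S between n2,n1
  Y(R4) = 0.02294 S between n1,n0
  Y(R5) = 0.01684 S between n1,n2
  Y(R6) = 0.002532 S between n2,n1
  Y(R7) = 0.2475 S between n2,n0
  Y(R8) = 0.008000 S between n2,n0
  Y(R9) = 0.2653 S between n2,n1
  Y(R10) = 0.02933 S between n0,n1
  Y(R11) = 0.1357 S between n0,n1
  Y(R12) = 0.0003968 S between n2,n0
  Y(R13) = 0.4525 S between n0,n2
  Imeter: injects 0.0595 A into n0 (from n1)
Assemble and solve the 2×2 MNA system:
  V(n1)=-0.1458  V(n2)=-0.04228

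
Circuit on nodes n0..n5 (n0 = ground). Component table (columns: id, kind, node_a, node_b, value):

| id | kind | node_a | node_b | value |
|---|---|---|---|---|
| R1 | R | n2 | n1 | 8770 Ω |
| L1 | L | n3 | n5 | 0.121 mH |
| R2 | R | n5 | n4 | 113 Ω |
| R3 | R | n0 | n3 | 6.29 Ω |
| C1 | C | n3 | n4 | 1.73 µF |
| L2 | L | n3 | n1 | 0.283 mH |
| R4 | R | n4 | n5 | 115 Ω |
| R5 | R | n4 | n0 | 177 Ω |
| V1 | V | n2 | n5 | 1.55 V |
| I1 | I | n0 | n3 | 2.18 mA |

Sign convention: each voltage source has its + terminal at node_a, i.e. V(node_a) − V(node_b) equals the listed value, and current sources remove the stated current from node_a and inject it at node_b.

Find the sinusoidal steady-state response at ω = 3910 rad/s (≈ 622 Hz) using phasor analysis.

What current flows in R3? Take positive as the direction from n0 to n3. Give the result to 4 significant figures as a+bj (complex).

MNA unknowns: 5 node voltages V₁..V_5 plus 1 source current (V1)
R1: Y=0.0001140+0.000j on G[2,1]
L1: Y=0.000-2.114j on G[3,5]
R2: Y=0.008850+0.000j on G[5,4]
R3: Y=0.1590+0.000j on G[0,3]
C1: Y=0.000+0.006764j on G[3,4]
L2: Y=0.000-0.9037j on G[3,1]
R4: Y=0.008696+0.000j on G[4,5]
R5: Y=0.005650+0.000j on G[4,0]
V1: row V2−V5=1.55, i_V1 at 2,5
I1: z[0]−=0.00218, z[3]+=0.00218
solve → V1=0.01335+0.0001679j, V2=1.563-0.0001363j, V3=0.01335-2.765e-05j, V4=0.01032+0.0007780j, V5=0.01334-0.0001363j
aux → i_V1=-0.0001767+3.469e-08j

-0.002122+4.396e-06j A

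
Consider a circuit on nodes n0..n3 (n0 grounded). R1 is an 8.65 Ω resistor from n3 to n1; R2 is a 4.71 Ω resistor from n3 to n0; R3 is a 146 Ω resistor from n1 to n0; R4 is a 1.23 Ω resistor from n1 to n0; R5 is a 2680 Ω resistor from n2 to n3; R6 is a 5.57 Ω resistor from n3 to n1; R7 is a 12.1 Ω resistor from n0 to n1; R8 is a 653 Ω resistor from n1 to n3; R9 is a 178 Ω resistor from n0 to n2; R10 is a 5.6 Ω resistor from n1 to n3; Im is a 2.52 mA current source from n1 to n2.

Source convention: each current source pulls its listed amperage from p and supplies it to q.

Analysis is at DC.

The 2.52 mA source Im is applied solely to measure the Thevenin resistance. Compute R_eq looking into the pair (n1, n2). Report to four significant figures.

Element admittances at DC:
  Y(R1) = 0.1156 S between n3,n1
  Y(R2) = 0.2123 S between n3,n0
  Y(R3) = 0.006849 S between n1,n0
  Y(R4) = 0.8130 S between n1,n0
  Y(R5) = 0.0003731 S between n2,n3
  Y(R6) = 0.1795 S between n3,n1
  Y(R7) = 0.08264 S between n0,n1
  Y(R8) = 0.001531 S between n1,n3
  Y(R9) = 0.005618 S between n0,n2
  Y(R10) = 0.1786 S between n1,n3
  Im: injects 0.00252 A into n2 (from n1)
Assemble and solve the 3×3 MNA system:
  V(n1)=-0.002298  V(n2)=0.4205  V(n3)=-0.001359

R_eq = 167.8 Ω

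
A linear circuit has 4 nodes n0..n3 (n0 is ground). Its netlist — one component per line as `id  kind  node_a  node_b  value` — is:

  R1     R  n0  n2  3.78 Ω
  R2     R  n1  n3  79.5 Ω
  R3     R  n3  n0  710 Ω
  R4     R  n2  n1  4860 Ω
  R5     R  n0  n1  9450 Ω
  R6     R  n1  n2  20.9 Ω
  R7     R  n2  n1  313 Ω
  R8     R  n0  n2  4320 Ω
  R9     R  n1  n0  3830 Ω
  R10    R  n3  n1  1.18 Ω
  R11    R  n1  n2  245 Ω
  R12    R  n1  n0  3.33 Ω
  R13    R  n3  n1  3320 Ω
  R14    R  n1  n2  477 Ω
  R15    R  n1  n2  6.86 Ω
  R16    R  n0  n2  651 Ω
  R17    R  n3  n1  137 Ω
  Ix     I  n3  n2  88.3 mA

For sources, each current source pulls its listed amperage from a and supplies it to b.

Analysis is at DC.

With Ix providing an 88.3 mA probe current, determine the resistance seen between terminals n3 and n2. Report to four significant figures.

R_eq = 4.047 Ω

MNA unknowns: 3 node voltages V₁..V_3
R1: Y=0.2646 on G[0,2]
R2: Y=0.01258 on G[1,3]
R3: Y=0.001408 on G[3,0]
R4: Y=0.0002058 on G[2,1]
R5: Y=0.0001058 on G[0,1]
R6: Y=0.04785 on G[1,2]
R7: Y=0.003195 on G[2,1]
R8: Y=0.0002315 on G[0,2]
R9: Y=0.0002611 on G[1,0]
R10: Y=0.8475 on G[3,1]
R11: Y=0.004082 on G[1,2]
R12: Y=0.3003 on G[1,0]
R13: Y=0.0003012 on G[3,1]
R14: Y=0.002096 on G[1,2]
R15: Y=0.1458 on G[1,2]
R16: Y=0.001536 on G[0,2]
R17: Y=0.007299 on G[3,1]
Ix: z[3]−=0.0883, z[2]+=0.0883
solve → V1=-0.1197, V2=0.1363, V3=-0.2211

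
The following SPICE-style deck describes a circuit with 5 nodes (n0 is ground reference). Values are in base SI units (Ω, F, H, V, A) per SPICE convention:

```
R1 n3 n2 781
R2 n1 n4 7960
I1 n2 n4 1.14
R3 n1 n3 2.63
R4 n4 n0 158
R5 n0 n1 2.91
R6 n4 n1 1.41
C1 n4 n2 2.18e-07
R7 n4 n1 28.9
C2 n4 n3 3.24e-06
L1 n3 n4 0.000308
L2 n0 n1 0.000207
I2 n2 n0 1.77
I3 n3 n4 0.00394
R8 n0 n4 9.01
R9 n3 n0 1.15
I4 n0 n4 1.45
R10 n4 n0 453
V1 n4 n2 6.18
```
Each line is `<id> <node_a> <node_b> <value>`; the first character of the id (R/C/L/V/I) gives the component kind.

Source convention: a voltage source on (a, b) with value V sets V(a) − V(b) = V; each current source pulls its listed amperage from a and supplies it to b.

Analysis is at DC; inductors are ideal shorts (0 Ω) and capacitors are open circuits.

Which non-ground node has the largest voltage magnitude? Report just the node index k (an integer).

MNA unknowns: 4 node voltages V₁..V_4 plus 3 source currents (L1, L2, V1)
R1: Y=0.001280 on G[3,2]
R2: Y=0.0001256 on G[1,4]
I1: z[2]−=1.14, z[4]+=1.14
R3: Y=0.3802 on G[1,3]
R4: Y=0.006329 on G[4,0]
R5: Y=0.3436 on G[0,1]
R6: Y=0.7092 on G[4,1]
C1: Y=0.000 on G[4,2]
R7: Y=0.03460 on G[4,1]
C2: Y=0.000 on G[4,3]
L1: row V3−V4=0, i_L1 at 3,4
L2: row V0−V1=0, i_L2 at 0,1
I2: z[2]−=1.77, z[0]+=1.77
I3: z[3]−=0.00394, z[4]+=0.00394
R8: Y=0.1110 on G[0,4]
R9: Y=0.8696 on G[3,0]
I4: z[0]−=1.45, z[4]+=1.45
R10: Y=0.002208 on G[4,0]
V1: row V4−V2=6.18, i_V1 at 4,2
solve → V1=0.000, V2=-6.331, V3=-0.1514, V4=-0.1514
aux → i_L1=0.1774, i_L2=0.1702, i_V1=2.902

2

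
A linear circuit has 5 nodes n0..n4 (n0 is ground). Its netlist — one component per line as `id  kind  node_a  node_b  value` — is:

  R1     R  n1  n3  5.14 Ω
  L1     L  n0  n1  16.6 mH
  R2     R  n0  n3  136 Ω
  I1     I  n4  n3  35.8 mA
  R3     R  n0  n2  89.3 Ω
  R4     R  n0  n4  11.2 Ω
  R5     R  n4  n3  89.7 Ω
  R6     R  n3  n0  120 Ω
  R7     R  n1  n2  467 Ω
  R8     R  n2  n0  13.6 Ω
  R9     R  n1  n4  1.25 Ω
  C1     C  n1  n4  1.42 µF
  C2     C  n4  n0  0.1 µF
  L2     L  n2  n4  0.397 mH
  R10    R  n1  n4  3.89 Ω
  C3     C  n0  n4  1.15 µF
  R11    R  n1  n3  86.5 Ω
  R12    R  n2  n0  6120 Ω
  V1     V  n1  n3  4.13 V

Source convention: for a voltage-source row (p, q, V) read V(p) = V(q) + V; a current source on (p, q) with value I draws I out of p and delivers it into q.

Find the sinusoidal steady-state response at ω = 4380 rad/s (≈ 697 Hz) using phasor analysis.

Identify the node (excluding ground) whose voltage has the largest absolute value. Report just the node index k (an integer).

3

MNA unknowns: 4 node voltages V₁..V_4 plus 1 source current (V1)
R1: Y=0.1946+0.000j on G[1,3]
L1: Y=0.000-0.01375j on G[0,1]
R2: Y=0.007353+0.000j on G[0,3]
I1: z[4]−=0.0358, z[3]+=0.0358
R3: Y=0.01120+0.000j on G[0,2]
R4: Y=0.08929+0.000j on G[0,4]
R5: Y=0.01115+0.000j on G[4,3]
R6: Y=0.008333+0.000j on G[3,0]
R7: Y=0.002141+0.000j on G[1,2]
R8: Y=0.07353+0.000j on G[2,0]
R9: Y=0.8000+0.000j on G[1,4]
C1: Y=0.000+0.006220j on G[1,4]
C2: Y=0.000+0.0004380j on G[4,0]
L2: Y=0.000-0.5751j on G[2,4]
R10: Y=0.2571+0.000j on G[1,4]
C3: Y=0.000+0.005037j on G[0,4]
R11: Y=0.01156+0.000j on G[1,3]
R12: Y=0.0001634+0.000j on G[2,0]
V1: row V1−V3=4.13, i_V1 at 1,3
solve → V1=0.4582+0.04910j, V2=0.3279-0.003129j, V3=-3.672+0.04910j, V4=0.3285+0.04478j
aux → i_V1=-0.9892+0.0008184j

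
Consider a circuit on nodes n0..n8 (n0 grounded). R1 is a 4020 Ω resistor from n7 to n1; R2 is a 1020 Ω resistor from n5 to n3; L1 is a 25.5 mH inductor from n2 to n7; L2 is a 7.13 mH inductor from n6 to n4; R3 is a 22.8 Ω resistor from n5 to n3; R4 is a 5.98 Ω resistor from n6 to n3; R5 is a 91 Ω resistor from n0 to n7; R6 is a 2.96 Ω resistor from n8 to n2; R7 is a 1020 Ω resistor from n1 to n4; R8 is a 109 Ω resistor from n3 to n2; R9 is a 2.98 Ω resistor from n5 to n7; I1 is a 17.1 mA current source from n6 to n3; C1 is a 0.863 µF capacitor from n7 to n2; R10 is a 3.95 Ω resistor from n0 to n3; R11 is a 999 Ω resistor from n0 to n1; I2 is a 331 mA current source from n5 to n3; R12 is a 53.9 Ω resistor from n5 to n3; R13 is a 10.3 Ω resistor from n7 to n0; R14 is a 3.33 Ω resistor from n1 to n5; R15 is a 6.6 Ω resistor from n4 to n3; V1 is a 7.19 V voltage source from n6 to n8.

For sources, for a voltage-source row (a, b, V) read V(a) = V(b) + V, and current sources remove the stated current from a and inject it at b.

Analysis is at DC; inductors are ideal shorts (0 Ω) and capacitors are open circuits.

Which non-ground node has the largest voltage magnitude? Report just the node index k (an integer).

8

Element admittances at DC:
  Y(R1) = 0.0002488 S between n7,n1
  Y(R2) = 0.0009804 S between n5,n3
  L1: short n2↔n7 (DC inductor)
  L2: short n6↔n4 (DC inductor)
  Y(R3) = 0.04386 S between n5,n3
  Y(R4) = 0.1672 S between n6,n3
  Y(R5) = 0.01099 S between n0,n7
  Y(R6) = 0.3378 S between n8,n2
  Y(R7) = 0.0009804 S between n1,n4
  Y(R8) = 0.009174 S between n3,n2
  Y(R9) = 0.3356 S between n5,n7
  I1: injects 0.0171 A into n3 (from n6)
  Y(C1) = 0.000 S between n7,n2
  Y(R10) = 0.2532 S between n0,n3
  Y(R11) = 0.001001 S between n0,n1
  I2: injects 0.331 A into n3 (from n5)
  Y(R12) = 0.01855 S between n5,n3
  Y(R13) = 0.09709 S between n7,n0
  Y(R14) = 0.3003 S between n1,n5
  Y(R15) = 0.1515 S between n4,n3
  V1: constraint V(n6)−V(n8) = 7.19
Assemble and solve the 11×11 MNA system:
  V(n1)=-3.389  V(n2)=-3.382  V(n3)=1.457  V(n4)=2.632  V(n5)=-3.419  V(n6)=2.632  V(n7)=-3.382  V(n8)=-4.558
  i(L1)=-0.3530  i(L2)=0.1839  i(V1)=-0.3974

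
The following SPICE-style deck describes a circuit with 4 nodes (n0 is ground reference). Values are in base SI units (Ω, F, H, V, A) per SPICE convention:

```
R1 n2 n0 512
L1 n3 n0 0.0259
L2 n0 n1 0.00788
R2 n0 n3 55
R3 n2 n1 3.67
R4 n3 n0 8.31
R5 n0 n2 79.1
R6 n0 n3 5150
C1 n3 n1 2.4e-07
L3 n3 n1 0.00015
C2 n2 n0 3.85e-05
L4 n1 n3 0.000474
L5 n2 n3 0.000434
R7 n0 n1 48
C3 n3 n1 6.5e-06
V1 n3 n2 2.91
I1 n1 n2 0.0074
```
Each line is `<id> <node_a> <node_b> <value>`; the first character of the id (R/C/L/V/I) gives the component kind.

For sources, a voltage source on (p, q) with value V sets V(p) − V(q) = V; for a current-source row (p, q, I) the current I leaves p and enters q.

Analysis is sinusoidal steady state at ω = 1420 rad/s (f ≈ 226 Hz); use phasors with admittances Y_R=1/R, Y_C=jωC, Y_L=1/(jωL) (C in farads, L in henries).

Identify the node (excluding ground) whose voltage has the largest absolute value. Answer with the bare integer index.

2

Apply KCL at each of the 3 non-ground nodes and solve the resulting linear system.
Node n1: branches {L2, R3, C1, L3, L4, R7, C3, I1} → V_1 = -0.01532+0.7836j
Node n2: branches {R1, R3, R5, C2, L5, V1, I1} → V_2 = -2.922+0.9244j
Node n3: branches {L1, R2, R4, R6, C1, L3, L4, L5, C3, V1} → V_3 = -0.01197+0.9244j
Source currents: i(V1)=-0.8926+4.614j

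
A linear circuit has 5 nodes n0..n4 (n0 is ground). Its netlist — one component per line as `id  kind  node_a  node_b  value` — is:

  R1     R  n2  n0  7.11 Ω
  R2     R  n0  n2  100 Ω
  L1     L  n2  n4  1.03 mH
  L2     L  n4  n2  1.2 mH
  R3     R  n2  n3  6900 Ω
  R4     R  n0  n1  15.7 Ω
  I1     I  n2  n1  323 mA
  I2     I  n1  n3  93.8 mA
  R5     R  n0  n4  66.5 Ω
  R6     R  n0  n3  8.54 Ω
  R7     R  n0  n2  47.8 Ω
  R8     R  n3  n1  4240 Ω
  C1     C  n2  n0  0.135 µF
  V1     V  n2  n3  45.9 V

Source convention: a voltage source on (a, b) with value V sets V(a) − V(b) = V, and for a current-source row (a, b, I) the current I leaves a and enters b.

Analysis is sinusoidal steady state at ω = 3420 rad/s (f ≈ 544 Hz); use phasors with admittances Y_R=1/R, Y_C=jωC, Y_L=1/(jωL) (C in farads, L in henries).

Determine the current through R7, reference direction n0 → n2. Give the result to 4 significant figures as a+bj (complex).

Element admittances at ω=3420 rad/s:
  Y(R1) = 0.1406+0.000j S between n2,n0
  Y(R2) = 0.01000+0.000j S between n0,n2
  Y(L1) = 0.000-0.2839j S between n2,n4
  Y(L2) = 0.000-0.2437j S between n4,n2
  Y(R3) = 0.0001449+0.000j S between n2,n3
  Y(R4) = 0.06369+0.000j S between n0,n1
  I1: injects 0.323 A into n1 (from n2)
  I2: injects 0.0938 A into n3 (from n1)
  Y(R5) = 0.01504+0.000j S between n0,n4
  Y(R6) = 0.1171+0.000j S between n0,n3
  Y(R7) = 0.02092+0.000j S between n0,n2
  Y(R8) = 0.0002358+0.000j S between n3,n1
  Y(C1) = 0.000+0.0004617j S between n2,n0
  V1: constraint V(n2)−V(n3) = 45.9
Assemble and solve the 5×5 MNA system:
  V(n1)=3.478-6.880e-06j  V(n2)=16.97-0.001865j  V(n3)=-28.93-0.001865j  V(n4)=16.95-0.4852j
  i(V1)=-3.496-0.0002188j

-0.3550+3.902e-05j A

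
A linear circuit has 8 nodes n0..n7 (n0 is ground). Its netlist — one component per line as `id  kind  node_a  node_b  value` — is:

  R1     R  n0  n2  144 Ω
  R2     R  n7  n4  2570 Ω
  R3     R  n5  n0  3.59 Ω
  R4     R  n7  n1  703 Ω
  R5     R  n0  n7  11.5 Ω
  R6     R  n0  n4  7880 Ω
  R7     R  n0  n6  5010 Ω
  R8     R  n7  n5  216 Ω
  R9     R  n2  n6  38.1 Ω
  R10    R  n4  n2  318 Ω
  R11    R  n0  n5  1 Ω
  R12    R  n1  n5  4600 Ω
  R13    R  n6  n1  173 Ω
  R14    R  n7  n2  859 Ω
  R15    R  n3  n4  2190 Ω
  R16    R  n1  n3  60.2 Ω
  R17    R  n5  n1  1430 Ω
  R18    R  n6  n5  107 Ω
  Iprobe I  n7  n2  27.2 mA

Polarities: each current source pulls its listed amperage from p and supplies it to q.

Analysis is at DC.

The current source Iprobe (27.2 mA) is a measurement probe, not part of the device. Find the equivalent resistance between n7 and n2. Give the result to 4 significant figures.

R_eq = 68.84 Ω

MNA unknowns: 7 node voltages V₁..V_7
R1: Y=0.006944 on G[0,2]
R2: Y=0.0003891 on G[7,4]
R3: Y=0.2786 on G[5,0]
R4: Y=0.001422 on G[7,1]
R5: Y=0.08696 on G[0,7]
R6: Y=0.0001269 on G[0,4]
R7: Y=0.0001996 on G[0,6]
R8: Y=0.004630 on G[7,5]
R9: Y=0.02625 on G[2,6]
R10: Y=0.003145 on G[4,2]
R11: Y=1.000 on G[0,5]
R12: Y=0.0002174 on G[1,5]
R13: Y=0.005780 on G[6,1]
R14: Y=0.001164 on G[7,2]
R15: Y=0.0004566 on G[3,4]
R16: Y=0.01661 on G[1,3]
R17: Y=0.0006993 on G[5,1]
R18: Y=0.009346 on G[6,5]
Iprobe: z[7]−=0.0272, z[2]+=0.0272
solve → V1=0.7942, V2=1.623, V3=0.8079, V4=1.305, V5=0.007881, V6=1.137, V7=-0.2500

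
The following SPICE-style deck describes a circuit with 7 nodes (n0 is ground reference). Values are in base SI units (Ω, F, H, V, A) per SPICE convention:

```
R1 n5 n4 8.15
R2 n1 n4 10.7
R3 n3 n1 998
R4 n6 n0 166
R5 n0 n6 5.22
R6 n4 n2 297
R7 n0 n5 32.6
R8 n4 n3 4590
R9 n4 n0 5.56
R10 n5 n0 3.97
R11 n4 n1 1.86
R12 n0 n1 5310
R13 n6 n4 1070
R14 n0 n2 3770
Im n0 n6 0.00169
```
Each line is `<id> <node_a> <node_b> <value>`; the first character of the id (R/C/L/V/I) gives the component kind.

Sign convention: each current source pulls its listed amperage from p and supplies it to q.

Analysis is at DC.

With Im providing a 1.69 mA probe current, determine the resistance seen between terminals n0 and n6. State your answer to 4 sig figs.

R_eq = 5.037 Ω

Apply KCL at each of the 6 non-ground nodes and solve the resulting linear system.
Node n1: branches {R2, R3, R11, R12} → V_1 = 2.981e-05
Node n2: branches {R6, R14} → V_2 = 2.764e-05
Node n3: branches {R3, R8} → V_3 = 2.981e-05
Node n4: branches {R1, R2, R6, R8, R9, R11, R13} → V_4 = 2.982e-05
Node n5: branches {R1, R7, R10} → V_5 = 9.029e-06
Node n6: branches {R4, R5, R13, Im} → V_6 = 0.008513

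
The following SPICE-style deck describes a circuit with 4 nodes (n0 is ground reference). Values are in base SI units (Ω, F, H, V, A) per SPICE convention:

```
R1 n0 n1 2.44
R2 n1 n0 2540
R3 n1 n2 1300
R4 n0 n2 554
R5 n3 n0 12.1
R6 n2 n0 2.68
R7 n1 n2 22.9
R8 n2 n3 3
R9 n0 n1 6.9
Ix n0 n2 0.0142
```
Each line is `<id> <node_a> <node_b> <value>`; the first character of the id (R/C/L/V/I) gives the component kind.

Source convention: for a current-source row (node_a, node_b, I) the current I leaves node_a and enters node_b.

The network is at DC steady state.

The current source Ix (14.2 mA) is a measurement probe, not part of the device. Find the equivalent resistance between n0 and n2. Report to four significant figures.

MNA unknowns: 3 node voltages V₁..V_3
R1: Y=0.4098 on G[0,1]
R2: Y=0.0003937 on G[1,0]
R3: Y=0.0007692 on G[1,2]
R4: Y=0.001805 on G[0,2]
R5: Y=0.08264 on G[3,0]
R6: Y=0.3731 on G[2,0]
R7: Y=0.04367 on G[1,2]
R8: Y=0.3333 on G[2,3]
R9: Y=0.1449 on G[0,1]
Ix: z[0]−=0.0142, z[2]+=0.0142
solve → V1=0.002182, V2=0.02944, V3=0.02359

R_eq = 2.073 Ω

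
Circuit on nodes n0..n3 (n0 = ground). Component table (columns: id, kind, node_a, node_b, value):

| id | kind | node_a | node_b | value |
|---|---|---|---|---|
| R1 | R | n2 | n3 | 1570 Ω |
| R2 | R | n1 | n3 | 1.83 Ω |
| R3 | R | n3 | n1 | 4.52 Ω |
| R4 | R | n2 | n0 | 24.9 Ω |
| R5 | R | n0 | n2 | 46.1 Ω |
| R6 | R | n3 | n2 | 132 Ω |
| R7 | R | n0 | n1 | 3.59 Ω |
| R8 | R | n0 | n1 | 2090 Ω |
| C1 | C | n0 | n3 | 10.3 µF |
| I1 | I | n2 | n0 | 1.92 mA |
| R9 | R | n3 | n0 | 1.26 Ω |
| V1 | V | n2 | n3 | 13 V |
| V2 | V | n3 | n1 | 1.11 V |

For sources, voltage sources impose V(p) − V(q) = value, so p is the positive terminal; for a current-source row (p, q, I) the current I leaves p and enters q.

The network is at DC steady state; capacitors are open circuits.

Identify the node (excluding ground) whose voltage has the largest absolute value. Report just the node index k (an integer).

2

Apply KCL at each of the 3 non-ground nodes and solve the resulting linear system.
Node n1: branches {R2, R3, R7, R8, V2} → V_1 = -1.547
Node n2: branches {R1, R4, R5, R6, I1, V1} → V_2 = 12.56
Node n3: branches {R1, R2, R3, R6, C1, R9, V1, V2} → V_3 = -0.4374
Source currents: i(V1)=-0.8857, i(V2)=-1.284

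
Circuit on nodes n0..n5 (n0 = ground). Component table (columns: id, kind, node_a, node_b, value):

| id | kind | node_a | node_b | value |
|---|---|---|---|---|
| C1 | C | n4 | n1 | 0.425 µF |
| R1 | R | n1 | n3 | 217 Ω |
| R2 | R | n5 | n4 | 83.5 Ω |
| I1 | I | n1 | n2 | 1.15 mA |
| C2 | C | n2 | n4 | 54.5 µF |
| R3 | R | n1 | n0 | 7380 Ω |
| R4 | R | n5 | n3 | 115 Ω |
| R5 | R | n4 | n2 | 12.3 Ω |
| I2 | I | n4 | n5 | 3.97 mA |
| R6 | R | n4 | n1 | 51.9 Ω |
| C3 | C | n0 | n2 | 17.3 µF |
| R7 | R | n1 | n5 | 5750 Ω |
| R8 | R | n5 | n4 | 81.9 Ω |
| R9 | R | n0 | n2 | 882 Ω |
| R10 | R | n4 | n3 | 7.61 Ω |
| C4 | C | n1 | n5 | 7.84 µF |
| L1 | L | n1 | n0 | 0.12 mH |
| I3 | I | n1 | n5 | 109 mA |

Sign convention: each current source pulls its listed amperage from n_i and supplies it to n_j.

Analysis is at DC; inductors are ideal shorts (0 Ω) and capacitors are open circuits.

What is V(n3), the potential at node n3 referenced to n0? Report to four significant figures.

MNA unknowns: 5 node voltages V₁..V_5 plus 1 source current (L1)
C1: Y=0.000 on G[4,1]
R1: Y=0.004608 on G[1,3]
R2: Y=0.01198 on G[5,4]
I1: z[1]−=0.00115, z[2]+=0.00115
C2: Y=0.000 on G[2,4]
R3: Y=0.0001355 on G[1,0]
R4: Y=0.008696 on G[5,3]
R5: Y=0.08130 on G[4,2]
I2: z[4]−=0.00397, z[5]+=0.00397
R6: Y=0.01927 on G[4,1]
C3: Y=0.000 on G[0,2]
R7: Y=0.0001739 on G[1,5]
R8: Y=0.01221 on G[5,4]
R9: Y=0.001134 on G[0,2]
R10: Y=0.1314 on G[4,3]
C4: Y=0.000 on G[1,5]
L1: row V1−V0=0, i_L1 at 1,0
I3: z[1]−=0.109, z[5]+=0.109
solve → V1=0.000, V2=4.294, V3=4.407, V4=4.340, V5=7.752
aux → i_L1=-0.004869

4.407 V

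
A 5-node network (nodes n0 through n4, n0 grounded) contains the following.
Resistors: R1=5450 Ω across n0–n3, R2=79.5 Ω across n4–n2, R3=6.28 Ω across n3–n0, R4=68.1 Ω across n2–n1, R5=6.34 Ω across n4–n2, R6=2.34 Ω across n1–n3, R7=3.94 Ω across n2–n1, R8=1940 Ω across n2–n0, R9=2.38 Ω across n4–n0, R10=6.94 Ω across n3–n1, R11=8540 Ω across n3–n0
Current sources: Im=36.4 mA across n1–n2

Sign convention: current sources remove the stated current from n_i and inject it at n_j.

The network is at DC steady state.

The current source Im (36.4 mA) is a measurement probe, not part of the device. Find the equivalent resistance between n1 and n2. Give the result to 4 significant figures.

R_eq = 3.030 Ω

Apply KCL at each of the 4 non-ground nodes and solve the resulting linear system.
Node n1: branches {R4, R6, R7, R10, Im} → V_1 = -0.05446
Node n2: branches {R2, R4, R5, R7, R8, Im} → V_2 = 0.05581
Node n3: branches {R1, R3, R6, R10, R11} → V_3 = -0.04258
Node n4: branches {R2, R5, R9} → V_4 = 0.01610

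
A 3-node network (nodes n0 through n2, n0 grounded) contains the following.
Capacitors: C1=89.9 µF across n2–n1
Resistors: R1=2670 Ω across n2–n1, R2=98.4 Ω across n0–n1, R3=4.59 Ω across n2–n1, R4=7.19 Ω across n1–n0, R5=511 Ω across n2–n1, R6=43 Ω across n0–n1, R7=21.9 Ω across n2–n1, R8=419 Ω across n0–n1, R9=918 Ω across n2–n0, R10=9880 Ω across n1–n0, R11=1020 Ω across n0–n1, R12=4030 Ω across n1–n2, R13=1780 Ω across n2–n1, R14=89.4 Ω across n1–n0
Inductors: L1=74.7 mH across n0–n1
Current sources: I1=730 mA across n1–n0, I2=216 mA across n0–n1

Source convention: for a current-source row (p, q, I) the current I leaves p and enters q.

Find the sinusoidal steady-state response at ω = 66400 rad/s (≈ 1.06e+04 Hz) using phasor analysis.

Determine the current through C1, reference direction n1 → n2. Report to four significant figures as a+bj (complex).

-0.002968-0.0001363j A

MNA unknowns: 2 node voltages V₁..V_2
C1: Y=0.000+5.969j on G[2,1]
R1: Y=0.0003745+0.000j on G[2,1]
R2: Y=0.01016+0.000j on G[0,1]
R3: Y=0.2179+0.000j on G[2,1]
R4: Y=0.1391+0.000j on G[1,0]
R5: Y=0.001957+0.000j on G[2,1]
R6: Y=0.02326+0.000j on G[0,1]
R7: Y=0.04566+0.000j on G[2,1]
R8: Y=0.002387+0.000j on G[0,1]
R9: Y=0.001089+0.000j on G[2,0]
R10: Y=0.0001012+0.000j on G[1,0]
R11: Y=0.0009804+0.000j on G[0,1]
R12: Y=0.0002481+0.000j on G[1,2]
L1: Y=0.000-0.0002016j on G[0,1]
R13: Y=0.0005618+0.000j on G[2,1]
I1: z[1]−=0.73, z[0]+=0.73
R14: Y=0.01119+0.000j on G[1,0]
I2: z[0]−=0.216, z[1]+=0.216
solve → V1=-2.730-0.002921j, V2=-2.730-0.003419j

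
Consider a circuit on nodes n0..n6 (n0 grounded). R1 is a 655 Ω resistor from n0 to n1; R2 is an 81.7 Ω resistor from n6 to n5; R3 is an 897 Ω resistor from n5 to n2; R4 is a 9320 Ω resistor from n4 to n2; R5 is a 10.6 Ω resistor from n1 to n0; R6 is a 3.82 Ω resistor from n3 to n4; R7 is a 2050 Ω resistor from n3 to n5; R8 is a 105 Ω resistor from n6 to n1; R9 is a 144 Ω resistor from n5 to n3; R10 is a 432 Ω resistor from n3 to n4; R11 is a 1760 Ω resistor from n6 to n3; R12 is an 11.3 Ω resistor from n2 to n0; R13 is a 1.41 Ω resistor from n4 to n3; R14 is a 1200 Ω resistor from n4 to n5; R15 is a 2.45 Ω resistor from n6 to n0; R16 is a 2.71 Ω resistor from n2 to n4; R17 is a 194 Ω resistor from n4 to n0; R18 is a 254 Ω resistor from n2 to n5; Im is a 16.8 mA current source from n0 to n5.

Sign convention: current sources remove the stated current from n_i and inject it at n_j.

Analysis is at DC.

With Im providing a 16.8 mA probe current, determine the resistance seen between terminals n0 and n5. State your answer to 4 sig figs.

MNA unknowns: 6 node voltages V₁..V_6
R1: Y=0.001527 on G[0,1]
R2: Y=0.01224 on G[6,5]
R3: Y=0.001115 on G[5,2]
R4: Y=0.0001073 on G[4,2]
R5: Y=0.09434 on G[1,0]
R6: Y=0.2618 on G[3,4]
R7: Y=0.0004878 on G[3,5]
R8: Y=0.009524 on G[6,1]
R9: Y=0.006944 on G[5,3]
R10: Y=0.002315 on G[3,4]
R11: Y=0.0005682 on G[6,3]
R12: Y=0.08850 on G[2,0]
R13: Y=0.7092 on G[4,3]
R14: Y=0.0008333 on G[4,5]
R15: Y=0.4082 on G[6,0]
R16: Y=0.3690 on G[2,4]
R17: Y=0.005155 on G[4,0]
R18: Y=0.003937 on G[2,5]
Im: z[0]−=0.0168, z[5]+=0.0168
solve → V1=0.001861, V2=0.08708, V3=0.1040, V4=0.09932, V5=0.7179, V6=0.02059

R_eq = 42.73 Ω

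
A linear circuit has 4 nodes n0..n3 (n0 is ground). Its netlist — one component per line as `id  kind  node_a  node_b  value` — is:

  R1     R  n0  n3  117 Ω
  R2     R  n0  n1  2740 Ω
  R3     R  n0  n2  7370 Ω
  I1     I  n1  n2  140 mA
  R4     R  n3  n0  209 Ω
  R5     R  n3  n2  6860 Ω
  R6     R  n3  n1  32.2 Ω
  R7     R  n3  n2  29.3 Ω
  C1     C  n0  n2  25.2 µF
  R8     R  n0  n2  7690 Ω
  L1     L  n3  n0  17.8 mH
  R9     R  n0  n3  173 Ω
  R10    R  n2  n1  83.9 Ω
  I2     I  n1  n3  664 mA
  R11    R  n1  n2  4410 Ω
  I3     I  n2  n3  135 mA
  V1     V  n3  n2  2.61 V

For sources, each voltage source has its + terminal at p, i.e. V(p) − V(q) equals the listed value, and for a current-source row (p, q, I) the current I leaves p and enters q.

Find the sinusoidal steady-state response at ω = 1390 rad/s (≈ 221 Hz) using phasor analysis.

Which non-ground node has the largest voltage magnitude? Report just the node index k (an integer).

1

Apply KCL at each of the 3 non-ground nodes and solve the resulting linear system.
Node n1: branches {R2, I1, R6, R10, I2, R11} → V_1 = -19.99+4.372j
Node n2: branches {R3, I1, R5, R7, C1, R8, R10, R11, I3, V1} → V_2 = -3.424+4.409j
Node n3: branches {R1, R4, R5, R6, R7, L1, R9, I2, I3, V1} → V_3 = -0.8140+4.409j
Source currents: i(V1)=-0.04862-0.1183j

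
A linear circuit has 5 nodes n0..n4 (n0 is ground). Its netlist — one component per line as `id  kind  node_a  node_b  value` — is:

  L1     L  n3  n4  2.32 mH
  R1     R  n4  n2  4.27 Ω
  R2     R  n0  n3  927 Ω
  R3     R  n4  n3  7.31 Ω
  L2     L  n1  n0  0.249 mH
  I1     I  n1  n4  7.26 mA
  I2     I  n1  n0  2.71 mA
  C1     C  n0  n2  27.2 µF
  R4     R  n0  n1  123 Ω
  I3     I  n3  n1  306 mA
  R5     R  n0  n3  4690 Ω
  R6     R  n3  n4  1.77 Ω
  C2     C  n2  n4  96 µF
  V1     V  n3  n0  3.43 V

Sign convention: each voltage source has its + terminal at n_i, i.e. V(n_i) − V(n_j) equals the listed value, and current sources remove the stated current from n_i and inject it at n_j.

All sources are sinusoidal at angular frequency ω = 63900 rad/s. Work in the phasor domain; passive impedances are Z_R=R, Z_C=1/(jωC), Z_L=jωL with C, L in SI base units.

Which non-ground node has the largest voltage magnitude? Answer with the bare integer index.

Element admittances at ω=63900 rad/s:
  Y(L1) = 0.000-0.006745j S between n3,n4
  Y(R1) = 0.2342+0.000j S between n4,n2
  Y(R2) = 0.001079+0.000j S between n0,n3
  Y(R3) = 0.1368+0.000j S between n4,n3
  Y(L2) = 0.000-0.06285j S between n1,n0
  I1: injects 0.00726 A into n4 (from n1)
  I2: injects 0.00271 A into n0 (from n1)
  Y(C1) = 0.000+1.738j S between n0,n2
  Y(R4) = 0.008130+0.000j S between n0,n1
  I3: injects 0.306 A into n1 (from n3)
  Y(R5) = 0.0002132+0.000j S between n0,n3
  Y(R6) = 0.5650+0.000j S between n3,n4
  Y(C2) = 0.000+6.134j S between n2,n4
  V1: constraint V(n3)−V(n0) = 3.43
Assemble and solve the 5×5 MNA system:
  V(n1)=0.5993+4.633j  V(n2)=0.5574-1.101j  V(n3)=3.430+0.000j  V(n4)=0.7270-1.406j
  i(V1)=-2.217-0.9688j

1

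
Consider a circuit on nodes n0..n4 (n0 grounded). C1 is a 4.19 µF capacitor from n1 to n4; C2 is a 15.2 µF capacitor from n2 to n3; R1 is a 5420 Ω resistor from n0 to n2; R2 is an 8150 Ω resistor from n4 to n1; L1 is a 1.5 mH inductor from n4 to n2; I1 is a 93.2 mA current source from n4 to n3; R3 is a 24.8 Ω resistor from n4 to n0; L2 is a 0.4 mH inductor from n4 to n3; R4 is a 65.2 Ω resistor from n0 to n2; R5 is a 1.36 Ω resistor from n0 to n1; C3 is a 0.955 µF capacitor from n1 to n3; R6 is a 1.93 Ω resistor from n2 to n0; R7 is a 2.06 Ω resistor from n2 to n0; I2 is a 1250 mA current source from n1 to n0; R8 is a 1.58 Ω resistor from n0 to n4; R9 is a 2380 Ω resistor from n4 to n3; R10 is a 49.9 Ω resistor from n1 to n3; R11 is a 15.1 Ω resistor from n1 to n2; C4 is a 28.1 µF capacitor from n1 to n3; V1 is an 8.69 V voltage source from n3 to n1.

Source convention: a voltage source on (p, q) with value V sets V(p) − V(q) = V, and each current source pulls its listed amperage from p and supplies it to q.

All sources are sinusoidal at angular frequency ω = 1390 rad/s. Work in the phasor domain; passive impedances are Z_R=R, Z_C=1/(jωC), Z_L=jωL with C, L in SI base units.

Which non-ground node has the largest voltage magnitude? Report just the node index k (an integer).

Element admittances at ω=1390 rad/s:
  Y(C1) = 0.000+0.005824j S between n1,n4
  Y(C2) = 0.000+0.02113j S between n2,n3
  Y(R1) = 0.0001845+0.000j S between n0,n2
  Y(R2) = 0.0001227+0.000j S between n4,n1
  Y(L1) = 0.000-0.4796j S between n4,n2
  I1: injects 0.0932 A into n3 (from n4)
  Y(R3) = 0.04032+0.000j S between n4,n0
  Y(L2) = 0.000-1.799j S between n4,n3
  Y(R4) = 0.01534+0.000j S between n0,n2
  Y(R5) = 0.7353+0.000j S between n0,n1
  Y(C3) = 0.000+0.001327j S between n1,n3
  Y(R6) = 0.5181+0.000j S between n2,n0
  Y(R7) = 0.4854+0.000j S between n2,n0
  I2: injects 1.25 A into n0 (from n1)
  Y(R8) = 0.6329+0.000j S between n0,n4
  Y(R9) = 0.0004202+0.000j S between n4,n3
  Y(R10) = 0.02004+0.000j S between n1,n3
  Y(R11) = 0.06623+0.000j S between n1,n2
  Y(C4) = 0.000+0.03906j S between n1,n3
  V1: constraint V(n3)−V(n1) = 8.69
Assemble and solve the 5×5 MNA system:
  V(n1)=-4.801+1.562j  V(n2)=0.1687-1.142j  V(n3)=3.889+1.562j  V(n4)=3.132+0.02220j
  i(V1)=-2.794+0.9307j

1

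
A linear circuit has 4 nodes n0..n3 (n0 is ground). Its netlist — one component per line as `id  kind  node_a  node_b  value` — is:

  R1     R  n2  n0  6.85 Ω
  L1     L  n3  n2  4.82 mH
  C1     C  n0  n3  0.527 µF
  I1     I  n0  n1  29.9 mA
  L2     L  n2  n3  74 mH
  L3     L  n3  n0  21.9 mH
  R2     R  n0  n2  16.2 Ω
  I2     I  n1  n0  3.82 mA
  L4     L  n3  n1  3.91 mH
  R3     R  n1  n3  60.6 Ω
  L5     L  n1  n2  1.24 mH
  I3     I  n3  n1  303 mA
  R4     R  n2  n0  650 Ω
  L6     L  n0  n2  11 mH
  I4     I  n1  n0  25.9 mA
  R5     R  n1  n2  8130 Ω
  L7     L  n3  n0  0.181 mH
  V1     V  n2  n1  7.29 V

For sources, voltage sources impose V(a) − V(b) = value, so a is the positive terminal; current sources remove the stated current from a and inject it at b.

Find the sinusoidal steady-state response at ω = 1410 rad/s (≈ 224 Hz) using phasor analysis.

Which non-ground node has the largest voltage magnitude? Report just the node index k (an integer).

1

MNA unknowns: 3 node voltages V₁..V_3 plus 1 source current (V1)
R1: Y=0.1460+0.000j on G[2,0]
L1: Y=0.000-0.1471j on G[3,2]
C1: Y=0.000+0.0007431j on G[0,3]
I1: z[0]−=0.0299, z[1]+=0.0299
L2: Y=0.000-0.009584j on G[2,3]
L3: Y=0.000-0.03238j on G[3,0]
R2: Y=0.06173+0.000j on G[0,2]
I2: z[1]−=0.00382, z[0]+=0.00382
L4: Y=0.000-0.1814j on G[3,1]
R3: Y=0.01650+0.000j on G[1,3]
L5: Y=0.000-0.5720j on G[1,2]
I3: z[3]−=0.303, z[1]+=0.303
R4: Y=0.001538+0.000j on G[2,0]
L6: Y=0.000-0.06447j on G[0,2]
I4: z[1]−=0.0259, z[0]+=0.0259
R5: Y=0.0001230+0.000j on G[1,2]
L7: Y=0.000-3.918j on G[3,0]
V1: row V2−V1=7.29, i_V1 at 2,1
solve → V1=-4.442-0.6661j, V2=2.848-0.6661j, V3=-0.08177-0.1400j
aux → i_V1=-0.4715+4.952j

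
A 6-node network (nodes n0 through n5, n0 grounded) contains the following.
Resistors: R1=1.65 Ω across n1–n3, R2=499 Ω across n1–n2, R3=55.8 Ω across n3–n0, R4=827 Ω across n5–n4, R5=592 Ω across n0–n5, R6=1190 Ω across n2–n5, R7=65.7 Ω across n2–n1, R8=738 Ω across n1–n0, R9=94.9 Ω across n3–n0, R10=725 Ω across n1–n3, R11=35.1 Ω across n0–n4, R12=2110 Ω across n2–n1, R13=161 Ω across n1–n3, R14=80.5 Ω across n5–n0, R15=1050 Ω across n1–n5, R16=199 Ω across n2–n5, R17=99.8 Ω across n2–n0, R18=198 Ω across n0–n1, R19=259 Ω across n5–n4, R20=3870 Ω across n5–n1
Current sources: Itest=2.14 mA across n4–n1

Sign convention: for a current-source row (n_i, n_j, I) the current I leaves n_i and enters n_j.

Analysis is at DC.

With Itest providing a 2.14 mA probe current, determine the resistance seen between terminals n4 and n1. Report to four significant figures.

Element admittances at DC:
  Y(R1) = 0.6061 S between n1,n3
  Y(R2) = 0.002004 S between n1,n2
  Y(R3) = 0.01792 S between n3,n0
  Y(R4) = 0.001209 S between n5,n4
  Y(R5) = 0.001689 S between n0,n5
  Y(R6) = 0.0008403 S between n2,n5
  Y(R7) = 0.01522 S between n2,n1
  Y(R8) = 0.001355 S between n1,n0
  Y(R9) = 0.01054 S between n3,n0
  Y(R10) = 0.001379 S between n1,n3
  Y(R11) = 0.02849 S between n0,n4
  Y(R12) = 0.0004739 S between n2,n1
  Y(R13) = 0.006211 S between n1,n3
  Y(R14) = 0.01242 S between n5,n0
  Y(R15) = 0.0009524 S between n1,n5
  Y(R16) = 0.005025 S between n2,n5
  Y(R17) = 0.01002 S between n2,n0
  Y(R18) = 0.005051 S between n0,n1
  Y(R19) = 0.003861 S between n5,n4
  Y(R20) = 0.0002584 S between n5,n1
  Itest: injects 0.00214 A into n1 (from n4)
Assemble and solve the 5×5 MNA system:
  V(n1)=0.04910  V(n2)=0.02507  V(n3)=0.04692  V(n4)=-0.06446  V(n5)=-0.004581

R_eq = 53.06 Ω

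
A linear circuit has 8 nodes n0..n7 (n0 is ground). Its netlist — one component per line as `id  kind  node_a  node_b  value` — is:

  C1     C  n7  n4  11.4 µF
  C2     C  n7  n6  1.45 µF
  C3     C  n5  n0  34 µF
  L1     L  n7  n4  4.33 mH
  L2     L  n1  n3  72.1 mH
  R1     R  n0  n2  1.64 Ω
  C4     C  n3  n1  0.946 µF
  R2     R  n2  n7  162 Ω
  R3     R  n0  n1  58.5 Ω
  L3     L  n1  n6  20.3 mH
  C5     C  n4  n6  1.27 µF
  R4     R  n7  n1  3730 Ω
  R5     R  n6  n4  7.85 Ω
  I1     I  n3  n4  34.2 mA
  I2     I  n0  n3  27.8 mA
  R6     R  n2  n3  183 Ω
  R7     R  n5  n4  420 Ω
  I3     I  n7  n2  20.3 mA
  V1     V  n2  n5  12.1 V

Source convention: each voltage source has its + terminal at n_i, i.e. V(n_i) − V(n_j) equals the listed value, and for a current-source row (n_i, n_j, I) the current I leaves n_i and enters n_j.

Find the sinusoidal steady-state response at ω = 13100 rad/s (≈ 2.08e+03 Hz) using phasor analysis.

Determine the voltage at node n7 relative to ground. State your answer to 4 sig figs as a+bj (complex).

MNA unknowns: 7 node voltages V₁..V_7 plus 1 source current (V1)
C1: Y=0.000+0.1493j on G[7,4]
C2: Y=0.000+0.01900j on G[7,6]
C3: Y=0.000+0.4454j on G[5,0]
L1: Y=0.000-0.01763j on G[7,4]
L2: Y=0.000-0.001059j on G[1,3]
R1: Y=0.6098+0.000j on G[0,2]
C4: Y=0.000+0.01239j on G[3,1]
R2: Y=0.006173+0.000j on G[2,7]
R3: Y=0.01709+0.000j on G[0,1]
L3: Y=0.000-0.003760j on G[1,6]
C5: Y=0.000+0.01664j on G[4,6]
R4: Y=0.0002681+0.000j on G[7,1]
R5: Y=0.1274+0.000j on G[6,4]
I1: z[3]−=0.0342, z[4]+=0.0342
I2: z[0]−=0.0278, z[3]+=0.0278
R6: Y=0.005464+0.000j on G[2,3]
R7: Y=0.002381+0.000j on G[5,4]
I3: z[7]−=0.0203, z[2]+=0.0203
V1: row V2−V5=12.1, i_V1 at 2,5
solve → V1=0.9009+1.493j, V2=4.203+5.726j, V3=2.959+1.457j, V4=0.7140+5.475j, V5=-7.897+5.726j, V6=0.6026+5.496j, V7=0.7035+5.469j
aux → i_V1=-2.571-3.517j

0.7035+5.469j V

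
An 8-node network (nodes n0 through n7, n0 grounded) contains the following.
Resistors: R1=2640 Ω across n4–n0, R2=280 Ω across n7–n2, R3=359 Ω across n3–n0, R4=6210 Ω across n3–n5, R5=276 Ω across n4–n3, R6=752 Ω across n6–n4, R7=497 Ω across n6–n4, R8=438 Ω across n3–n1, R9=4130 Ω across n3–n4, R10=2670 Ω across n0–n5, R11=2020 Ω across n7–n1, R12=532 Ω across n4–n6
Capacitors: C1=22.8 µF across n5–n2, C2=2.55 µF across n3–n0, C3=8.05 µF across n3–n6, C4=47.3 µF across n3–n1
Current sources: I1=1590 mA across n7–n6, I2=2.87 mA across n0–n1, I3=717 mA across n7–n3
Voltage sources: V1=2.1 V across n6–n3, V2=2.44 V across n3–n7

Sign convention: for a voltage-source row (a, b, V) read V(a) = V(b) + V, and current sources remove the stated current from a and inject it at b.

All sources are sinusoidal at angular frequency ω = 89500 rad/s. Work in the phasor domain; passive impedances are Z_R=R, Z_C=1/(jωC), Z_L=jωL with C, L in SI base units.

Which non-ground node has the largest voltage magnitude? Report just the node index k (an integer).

7

Apply KCL at each of the 7 non-ground nodes and solve the resulting linear system.
Node n1: branches {I2, C4, R8, R11} → V_1 = 0.0002171-0.01452j
Node n2: branches {C1, R2} → V_2 = -2.122-0.01277j
Node n3: branches {R3, C2, R4, R5, I3, C3, C4, R8, R9, V1, V2} → V_3 = 0.0002169-0.01413j
Node n4: branches {R1, R5, R6, R7, R9, R12} → V_4 = 1.159-0.01357j
Node n5: branches {C1, R4, R10} → V_5 = -2.122-0.01333j
Node n6: branches {I1, R6, C3, R7, R12, V1} → V_6 = 2.100-0.01413j
Node n7: branches {I1, R2, I3, R11, V2} → V_7 = -2.440-0.01413j
Source currents: i(V1)=1.585-1.513j, i(V2)=2.305-4.667e-06j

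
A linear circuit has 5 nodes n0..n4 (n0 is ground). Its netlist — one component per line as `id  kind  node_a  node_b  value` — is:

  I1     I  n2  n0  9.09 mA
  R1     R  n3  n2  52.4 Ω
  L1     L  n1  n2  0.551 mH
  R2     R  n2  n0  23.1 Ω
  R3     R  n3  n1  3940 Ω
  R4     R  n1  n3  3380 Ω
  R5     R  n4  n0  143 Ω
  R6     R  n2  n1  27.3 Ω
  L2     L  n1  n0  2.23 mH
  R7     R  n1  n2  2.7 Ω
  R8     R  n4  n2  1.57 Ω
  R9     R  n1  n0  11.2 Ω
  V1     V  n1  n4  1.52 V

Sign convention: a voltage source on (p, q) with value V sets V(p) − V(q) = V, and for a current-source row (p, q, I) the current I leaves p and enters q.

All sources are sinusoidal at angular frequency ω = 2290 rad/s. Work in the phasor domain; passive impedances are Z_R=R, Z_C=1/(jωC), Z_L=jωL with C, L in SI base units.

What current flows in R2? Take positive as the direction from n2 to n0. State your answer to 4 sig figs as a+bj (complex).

Apply KCL at each of the 4 non-ground nodes and solve the resulting linear system.
Node n1: branches {L1, R3, R4, R6, L2, R7, R9, V1} → V_1 = 0.001565+0.1359j
Node n2: branches {I1, R1, L1, R2, R6, R7, R8} → V_2 = -0.5828-0.2952j
Node n3: branches {R1, R3, R4} → V_3 = -0.5664-0.2831j
Node n4: branches {R5, R8, V1} → V_4 = -1.518+0.1359j
Source currents: i(V1)=-0.6066+0.2756j

-0.02523-0.01278j A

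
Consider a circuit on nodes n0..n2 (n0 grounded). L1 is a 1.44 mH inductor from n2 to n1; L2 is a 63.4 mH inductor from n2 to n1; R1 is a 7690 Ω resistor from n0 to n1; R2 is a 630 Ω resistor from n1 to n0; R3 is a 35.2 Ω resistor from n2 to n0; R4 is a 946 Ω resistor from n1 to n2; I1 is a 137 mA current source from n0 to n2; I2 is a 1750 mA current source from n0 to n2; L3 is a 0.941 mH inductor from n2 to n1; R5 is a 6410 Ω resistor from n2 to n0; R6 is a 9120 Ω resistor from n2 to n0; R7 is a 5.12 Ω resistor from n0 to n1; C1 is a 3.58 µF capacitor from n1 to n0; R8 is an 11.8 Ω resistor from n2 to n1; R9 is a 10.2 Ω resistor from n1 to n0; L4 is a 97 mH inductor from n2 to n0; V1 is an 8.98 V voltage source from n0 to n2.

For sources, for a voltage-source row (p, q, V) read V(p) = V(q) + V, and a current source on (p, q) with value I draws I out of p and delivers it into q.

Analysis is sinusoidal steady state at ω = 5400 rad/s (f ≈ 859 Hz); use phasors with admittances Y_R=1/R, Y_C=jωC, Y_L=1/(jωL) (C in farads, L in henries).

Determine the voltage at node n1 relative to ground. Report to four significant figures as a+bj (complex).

-5.007+3.679j V

Element admittances at ω=5400 rad/s:
  Y(L1) = 0.000-0.1286j S between n2,n1
  Y(L2) = 0.000-0.002921j S between n2,n1
  Y(R1) = 0.0001300+0.000j S between n0,n1
  Y(R2) = 0.001587+0.000j S between n1,n0
  Y(R3) = 0.02841+0.000j S between n2,n0
  Y(R4) = 0.001057+0.000j S between n1,n2
  I1: injects 0.137 A into n2 (from n0)
  I2: injects 1.75 A into n2 (from n0)
  Y(L3) = 0.000-0.1968j S between n2,n1
  Y(R5) = 0.0001560+0.000j S between n2,n0
  Y(R6) = 0.0001096+0.000j S between n2,n0
  Y(R7) = 0.1953+0.000j S between n0,n1
  Y(C1) = 0.000+0.01933j S between n1,n0
  Y(R8) = 0.08475+0.000j S between n2,n1
  Y(R9) = 0.09804+0.000j S between n1,n0
  Y(L4) = 0.000-0.001909j S between n2,n0
  V1: constraint V(n0)−V(n2) = 8.98
Assemble and solve the 3×3 MNA system:
  V(n1)=-5.007+3.679j  V(n2)=-8.980+0.000j
  i(V1)=-3.693+1.006j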